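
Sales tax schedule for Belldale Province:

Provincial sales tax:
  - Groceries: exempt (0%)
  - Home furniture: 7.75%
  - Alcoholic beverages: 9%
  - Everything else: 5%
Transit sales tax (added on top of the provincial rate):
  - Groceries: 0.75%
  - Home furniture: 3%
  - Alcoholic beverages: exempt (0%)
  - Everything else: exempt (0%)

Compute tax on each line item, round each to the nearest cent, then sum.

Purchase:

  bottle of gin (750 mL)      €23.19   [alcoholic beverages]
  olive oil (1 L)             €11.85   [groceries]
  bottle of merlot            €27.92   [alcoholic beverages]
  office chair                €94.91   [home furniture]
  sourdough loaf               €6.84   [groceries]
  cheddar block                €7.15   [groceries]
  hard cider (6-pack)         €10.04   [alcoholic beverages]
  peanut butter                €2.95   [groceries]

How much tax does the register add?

Bottle of gin (750 mL) €23.19: alcoholic beverages → 9% + 0% transit = 9% → €2.09
Olive oil (1 L) €11.85: groceries → 0% + 0.75% transit = 0.75% → €0.09
Bottle of merlot €27.92: alcoholic beverages → 9% + 0% transit = 9% → €2.51
Office chair €94.91: home furniture → 7.75% + 3% transit = 10.75% → €10.20
Sourdough loaf €6.84: groceries → 0% + 0.75% transit = 0.75% → €0.05
Cheddar block €7.15: groceries → 0% + 0.75% transit = 0.75% → €0.05
Hard cider (6-pack) €10.04: alcoholic beverages → 9% + 0% transit = 9% → €0.90
Peanut butter €2.95: groceries → 0% + 0.75% transit = 0.75% → €0.02
Total tax = €2.09 + €0.09 + €2.51 + €10.20 + €0.05 + €0.05 + €0.90 + €0.02 = €15.91

€15.91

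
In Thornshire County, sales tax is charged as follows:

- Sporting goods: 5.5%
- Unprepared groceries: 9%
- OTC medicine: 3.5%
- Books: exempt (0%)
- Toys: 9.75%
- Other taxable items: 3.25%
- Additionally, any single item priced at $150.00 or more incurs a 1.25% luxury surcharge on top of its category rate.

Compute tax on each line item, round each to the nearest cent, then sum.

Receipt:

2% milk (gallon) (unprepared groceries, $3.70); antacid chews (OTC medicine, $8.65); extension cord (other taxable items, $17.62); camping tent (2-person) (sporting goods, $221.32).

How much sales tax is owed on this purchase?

$16.14

2% milk (gallon) $3.70: unprepared groceries → 9% → $0.33
Antacid chews $8.65: OTC medicine → 3.5% → $0.30
Extension cord $17.62: other taxable items → 3.25% → $0.57
Camping tent (2-person) $221.32: sporting goods → 5.5% + 1.25% surcharge = 6.75% → $14.94
Total tax = $0.33 + $0.30 + $0.57 + $14.94 = $16.14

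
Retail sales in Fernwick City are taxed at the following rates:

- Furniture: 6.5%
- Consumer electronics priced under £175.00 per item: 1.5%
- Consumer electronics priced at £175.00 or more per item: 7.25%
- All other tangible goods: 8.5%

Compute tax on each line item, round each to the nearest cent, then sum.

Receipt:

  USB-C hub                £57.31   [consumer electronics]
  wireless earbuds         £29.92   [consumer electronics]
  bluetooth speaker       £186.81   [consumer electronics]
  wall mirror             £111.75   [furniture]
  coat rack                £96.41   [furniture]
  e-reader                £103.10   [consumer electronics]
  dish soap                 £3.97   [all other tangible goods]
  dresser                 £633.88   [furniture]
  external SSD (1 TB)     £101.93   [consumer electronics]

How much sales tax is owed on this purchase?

USB-C hub £57.31: consumer electronics, under £175.00 → 1.5% → £0.86
Wireless earbuds £29.92: consumer electronics, under £175.00 → 1.5% → £0.45
Bluetooth speaker £186.81: consumer electronics, £175.00 or more → 7.25% → £13.54
Wall mirror £111.75: furniture → 6.5% → £7.26
Coat rack £96.41: furniture → 6.5% → £6.27
E-reader £103.10: consumer electronics, under £175.00 → 1.5% → £1.55
Dish soap £3.97: all other tangible goods → 8.5% → £0.34
Dresser £633.88: furniture → 6.5% → £41.20
External SSD (1 TB) £101.93: consumer electronics, under £175.00 → 1.5% → £1.53
Total tax = £0.86 + £0.45 + £13.54 + £7.26 + £6.27 + £1.55 + £0.34 + £41.20 + £1.53 = £73.00

£73.00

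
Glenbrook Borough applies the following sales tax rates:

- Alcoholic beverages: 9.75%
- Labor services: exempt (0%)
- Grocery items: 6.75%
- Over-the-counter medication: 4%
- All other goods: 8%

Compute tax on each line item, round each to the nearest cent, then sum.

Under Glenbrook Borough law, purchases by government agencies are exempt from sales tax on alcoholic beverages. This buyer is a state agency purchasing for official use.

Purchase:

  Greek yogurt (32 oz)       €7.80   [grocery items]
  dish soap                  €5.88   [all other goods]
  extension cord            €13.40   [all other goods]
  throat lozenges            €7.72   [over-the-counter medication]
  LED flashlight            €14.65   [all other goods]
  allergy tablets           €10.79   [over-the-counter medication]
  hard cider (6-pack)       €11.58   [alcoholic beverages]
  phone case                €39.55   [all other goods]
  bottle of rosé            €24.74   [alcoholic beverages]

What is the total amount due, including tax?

€143.25

Greek yogurt (32 oz) €7.80: grocery items → 6.75% → €0.53
Dish soap €5.88: all other goods → 8% → €0.47
Extension cord €13.40: all other goods → 8% → €1.07
Throat lozenges €7.72: over-the-counter medication → 4% → €0.31
LED flashlight €14.65: all other goods → 8% → €1.17
Allergy tablets €10.79: over-the-counter medication → 4% → €0.43
Hard cider (6-pack) €11.58: alcoholic beverages, buyer-exempt → 0% → €0.00
Phone case €39.55: all other goods → 8% → €3.16
Bottle of rosé €24.74: alcoholic beverages, buyer-exempt → 0% → €0.00
Subtotal = €136.11; tax = €7.14; total due = €143.25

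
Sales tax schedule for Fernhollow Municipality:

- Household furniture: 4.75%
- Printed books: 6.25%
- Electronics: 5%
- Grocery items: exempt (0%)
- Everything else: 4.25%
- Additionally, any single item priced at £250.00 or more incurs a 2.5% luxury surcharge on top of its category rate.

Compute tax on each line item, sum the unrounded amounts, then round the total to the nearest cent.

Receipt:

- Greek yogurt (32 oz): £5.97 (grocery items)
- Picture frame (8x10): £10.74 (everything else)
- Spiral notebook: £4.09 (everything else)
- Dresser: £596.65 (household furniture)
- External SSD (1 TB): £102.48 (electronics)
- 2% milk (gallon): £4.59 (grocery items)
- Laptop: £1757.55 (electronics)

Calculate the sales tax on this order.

Greek yogurt (32 oz) £5.97: grocery items → 0% → £0.00
Picture frame (8x10) £10.74: everything else → 4.25% → £0.45645
Spiral notebook £4.09: everything else → 4.25% → £0.173825
Dresser £596.65: household furniture → 4.75% + 2.5% surcharge = 7.25% → £43.257125
External SSD (1 TB) £102.48: electronics → 5% → £5.124
2% milk (gallon) £4.59: grocery items → 0% → £0.00
Laptop £1757.55: electronics → 5% + 2.5% surcharge = 7.5% → £131.81625
Unrounded tax sum = £180.82765 → £180.83

£180.83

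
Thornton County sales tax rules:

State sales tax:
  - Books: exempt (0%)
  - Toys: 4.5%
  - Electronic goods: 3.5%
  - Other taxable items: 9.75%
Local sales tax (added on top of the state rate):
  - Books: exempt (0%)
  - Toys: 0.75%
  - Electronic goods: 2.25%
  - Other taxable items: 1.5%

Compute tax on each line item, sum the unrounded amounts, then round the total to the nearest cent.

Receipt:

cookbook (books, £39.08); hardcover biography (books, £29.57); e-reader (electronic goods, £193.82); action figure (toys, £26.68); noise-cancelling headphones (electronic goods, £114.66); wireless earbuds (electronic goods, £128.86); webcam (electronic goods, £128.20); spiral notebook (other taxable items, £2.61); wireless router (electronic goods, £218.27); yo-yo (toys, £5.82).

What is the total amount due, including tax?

Cookbook £39.08: books → 0% + 0% local = 0% → £0.00
Hardcover biography £29.57: books → 0% + 0% local = 0% → £0.00
E-reader £193.82: electronic goods → 3.5% + 2.25% local = 5.75% → £11.14465
Action figure £26.68: toys → 4.5% + 0.75% local = 5.25% → £1.4007
Noise-cancelling headphones £114.66: electronic goods → 3.5% + 2.25% local = 5.75% → £6.59295
Wireless earbuds £128.86: electronic goods → 3.5% + 2.25% local = 5.75% → £7.40945
Webcam £128.20: electronic goods → 3.5% + 2.25% local = 5.75% → £7.3715
Spiral notebook £2.61: other taxable items → 9.75% + 1.5% local = 11.25% → £0.293625
Wireless router £218.27: electronic goods → 3.5% + 2.25% local = 5.75% → £12.550525
Yo-yo £5.82: toys → 4.5% + 0.75% local = 5.25% → £0.30555
Subtotal = £887.57; unrounded tax = £47.06895 → £47.07; total due = £934.64

£934.64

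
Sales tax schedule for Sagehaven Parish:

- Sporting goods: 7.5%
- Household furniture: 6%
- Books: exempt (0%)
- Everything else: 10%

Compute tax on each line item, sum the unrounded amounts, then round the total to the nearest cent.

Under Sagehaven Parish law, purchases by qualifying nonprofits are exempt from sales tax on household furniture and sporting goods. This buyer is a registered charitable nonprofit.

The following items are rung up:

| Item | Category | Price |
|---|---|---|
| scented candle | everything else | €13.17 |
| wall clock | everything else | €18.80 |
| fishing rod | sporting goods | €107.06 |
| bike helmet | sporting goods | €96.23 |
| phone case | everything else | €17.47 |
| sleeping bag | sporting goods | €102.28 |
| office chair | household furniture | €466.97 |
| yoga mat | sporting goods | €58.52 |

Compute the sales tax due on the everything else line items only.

€4.94

Scented candle €13.17: everything else → 10% → €1.317
Wall clock €18.80: everything else → 10% → €1.88
Phone case €17.47: everything else → 10% → €1.747
Tax on everything else: unrounded sum = €4.944 → €4.94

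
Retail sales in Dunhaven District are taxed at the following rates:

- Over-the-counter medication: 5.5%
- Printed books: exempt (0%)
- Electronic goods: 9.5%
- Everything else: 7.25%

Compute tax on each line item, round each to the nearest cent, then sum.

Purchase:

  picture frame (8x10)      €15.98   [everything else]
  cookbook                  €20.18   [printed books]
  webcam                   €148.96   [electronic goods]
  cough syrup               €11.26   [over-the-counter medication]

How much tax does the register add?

€15.93

Picture frame (8x10) €15.98: everything else → 7.25% → €1.16
Cookbook €20.18: printed books → 0% → €0.00
Webcam €148.96: electronic goods → 9.5% → €14.15
Cough syrup €11.26: over-the-counter medication → 5.5% → €0.62
Total tax = €1.16 + €14.15 + €0.62 = €15.93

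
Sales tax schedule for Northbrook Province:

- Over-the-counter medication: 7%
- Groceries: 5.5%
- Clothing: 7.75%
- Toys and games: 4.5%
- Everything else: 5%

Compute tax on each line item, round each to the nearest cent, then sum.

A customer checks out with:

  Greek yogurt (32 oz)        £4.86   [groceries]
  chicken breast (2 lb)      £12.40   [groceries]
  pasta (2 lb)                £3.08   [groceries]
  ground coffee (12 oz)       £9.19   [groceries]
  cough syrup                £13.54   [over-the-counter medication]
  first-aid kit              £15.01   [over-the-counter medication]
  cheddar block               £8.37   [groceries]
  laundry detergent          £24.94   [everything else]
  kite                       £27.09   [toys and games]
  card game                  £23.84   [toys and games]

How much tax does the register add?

£7.63

Greek yogurt (32 oz) £4.86: groceries → 5.5% → £0.27
Chicken breast (2 lb) £12.40: groceries → 5.5% → £0.68
Pasta (2 lb) £3.08: groceries → 5.5% → £0.17
Ground coffee (12 oz) £9.19: groceries → 5.5% → £0.51
Cough syrup £13.54: over-the-counter medication → 7% → £0.95
First-aid kit £15.01: over-the-counter medication → 7% → £1.05
Cheddar block £8.37: groceries → 5.5% → £0.46
Laundry detergent £24.94: everything else → 5% → £1.25
Kite £27.09: toys and games → 4.5% → £1.22
Card game £23.84: toys and games → 4.5% → £1.07
Total tax = £0.27 + £0.68 + £0.17 + £0.51 + £0.95 + £1.05 + £0.46 + £1.25 + £1.22 + £1.07 = £7.63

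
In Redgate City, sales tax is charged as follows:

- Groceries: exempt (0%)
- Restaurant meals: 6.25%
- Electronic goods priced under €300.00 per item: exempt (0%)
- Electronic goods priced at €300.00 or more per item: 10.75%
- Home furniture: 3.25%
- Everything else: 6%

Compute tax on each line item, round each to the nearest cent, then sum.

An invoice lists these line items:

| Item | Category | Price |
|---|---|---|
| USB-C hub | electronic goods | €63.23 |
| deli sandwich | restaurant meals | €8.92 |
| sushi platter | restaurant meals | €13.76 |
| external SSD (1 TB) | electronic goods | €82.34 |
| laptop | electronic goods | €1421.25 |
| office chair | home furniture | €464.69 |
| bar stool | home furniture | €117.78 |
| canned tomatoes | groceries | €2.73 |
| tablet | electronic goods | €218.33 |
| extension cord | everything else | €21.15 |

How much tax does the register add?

USB-C hub €63.23: electronic goods, under €300.00 → 0% → €0.00
Deli sandwich €8.92: restaurant meals → 6.25% → €0.56
Sushi platter €13.76: restaurant meals → 6.25% → €0.86
External SSD (1 TB) €82.34: electronic goods, under €300.00 → 0% → €0.00
Laptop €1421.25: electronic goods, €300.00 or more → 10.75% → €152.78
Office chair €464.69: home furniture → 3.25% → €15.10
Bar stool €117.78: home furniture → 3.25% → €3.83
Canned tomatoes €2.73: groceries → 0% → €0.00
Tablet €218.33: electronic goods, under €300.00 → 0% → €0.00
Extension cord €21.15: everything else → 6% → €1.27
Total tax = €0.56 + €0.86 + €152.78 + €15.10 + €3.83 + €1.27 = €174.40

€174.40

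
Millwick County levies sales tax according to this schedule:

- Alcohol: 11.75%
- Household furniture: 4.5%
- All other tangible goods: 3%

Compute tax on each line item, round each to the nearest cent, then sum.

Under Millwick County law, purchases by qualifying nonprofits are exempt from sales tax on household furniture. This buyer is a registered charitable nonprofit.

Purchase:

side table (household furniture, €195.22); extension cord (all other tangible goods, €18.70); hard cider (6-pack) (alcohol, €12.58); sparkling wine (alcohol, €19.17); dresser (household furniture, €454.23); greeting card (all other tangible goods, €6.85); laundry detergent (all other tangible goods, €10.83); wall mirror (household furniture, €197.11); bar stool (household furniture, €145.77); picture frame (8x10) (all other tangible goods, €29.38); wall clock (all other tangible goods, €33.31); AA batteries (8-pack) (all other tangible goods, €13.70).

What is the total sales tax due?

€7.11

Side table €195.22: household furniture, buyer-exempt → 0% → €0.00
Extension cord €18.70: all other tangible goods → 3% → €0.56
Hard cider (6-pack) €12.58: alcohol → 11.75% → €1.48
Sparkling wine €19.17: alcohol → 11.75% → €2.25
Dresser €454.23: household furniture, buyer-exempt → 0% → €0.00
Greeting card €6.85: all other tangible goods → 3% → €0.21
Laundry detergent €10.83: all other tangible goods → 3% → €0.32
Wall mirror €197.11: household furniture, buyer-exempt → 0% → €0.00
Bar stool €145.77: household furniture, buyer-exempt → 0% → €0.00
Picture frame (8x10) €29.38: all other tangible goods → 3% → €0.88
Wall clock €33.31: all other tangible goods → 3% → €1.00
AA batteries (8-pack) €13.70: all other tangible goods → 3% → €0.41
Total tax = €0.56 + €1.48 + €2.25 + €0.21 + €0.32 + €0.88 + €1.00 + €0.41 = €7.11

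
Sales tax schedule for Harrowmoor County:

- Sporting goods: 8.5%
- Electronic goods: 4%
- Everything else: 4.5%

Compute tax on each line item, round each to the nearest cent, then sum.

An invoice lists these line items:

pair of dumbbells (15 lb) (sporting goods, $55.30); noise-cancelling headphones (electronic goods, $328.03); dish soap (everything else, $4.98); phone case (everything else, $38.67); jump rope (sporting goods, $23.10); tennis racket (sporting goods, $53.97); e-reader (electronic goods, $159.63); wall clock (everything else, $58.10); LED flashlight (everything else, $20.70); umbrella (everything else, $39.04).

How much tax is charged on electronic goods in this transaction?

Noise-cancelling headphones $328.03: electronic goods → 4% → $13.12
E-reader $159.63: electronic goods → 4% → $6.39
Tax on electronic goods = $13.12 + $6.39 = $19.51

$19.51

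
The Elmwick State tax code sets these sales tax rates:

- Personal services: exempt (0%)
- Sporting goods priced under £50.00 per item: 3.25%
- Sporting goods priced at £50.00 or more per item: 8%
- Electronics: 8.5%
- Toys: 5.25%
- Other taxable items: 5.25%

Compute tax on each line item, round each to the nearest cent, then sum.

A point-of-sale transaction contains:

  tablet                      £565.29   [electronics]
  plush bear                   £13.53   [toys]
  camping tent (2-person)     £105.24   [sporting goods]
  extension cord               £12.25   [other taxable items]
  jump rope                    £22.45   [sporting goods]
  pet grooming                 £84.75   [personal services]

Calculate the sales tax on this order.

£58.55

Tablet £565.29: electronics → 8.5% → £48.05
Plush bear £13.53: toys → 5.25% → £0.71
Camping tent (2-person) £105.24: sporting goods, £50.00 or more → 8% → £8.42
Extension cord £12.25: other taxable items → 5.25% → £0.64
Jump rope £22.45: sporting goods, under £50.00 → 3.25% → £0.73
Pet grooming £84.75: personal services → 0% → £0.00
Total tax = £48.05 + £0.71 + £8.42 + £0.64 + £0.73 = £58.55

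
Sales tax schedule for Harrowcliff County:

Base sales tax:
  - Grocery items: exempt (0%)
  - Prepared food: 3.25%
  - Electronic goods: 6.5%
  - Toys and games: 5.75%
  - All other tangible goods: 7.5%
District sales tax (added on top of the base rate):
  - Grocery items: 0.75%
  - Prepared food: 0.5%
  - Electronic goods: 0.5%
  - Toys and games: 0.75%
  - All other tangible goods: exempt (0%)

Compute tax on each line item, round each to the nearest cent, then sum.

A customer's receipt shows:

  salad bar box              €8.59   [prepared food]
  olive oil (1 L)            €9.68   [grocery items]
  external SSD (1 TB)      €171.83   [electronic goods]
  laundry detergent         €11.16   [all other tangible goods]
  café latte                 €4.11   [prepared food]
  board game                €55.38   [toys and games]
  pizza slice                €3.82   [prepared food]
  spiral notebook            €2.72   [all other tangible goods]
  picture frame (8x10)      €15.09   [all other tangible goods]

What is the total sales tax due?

Salad bar box €8.59: prepared food → 3.25% + 0.5% district = 3.75% → €0.32
Olive oil (1 L) €9.68: grocery items → 0% + 0.75% district = 0.75% → €0.07
External SSD (1 TB) €171.83: electronic goods → 6.5% + 0.5% district = 7% → €12.03
Laundry detergent €11.16: all other tangible goods → 7.5% + 0% district = 7.5% → €0.84
Café latte €4.11: prepared food → 3.25% + 0.5% district = 3.75% → €0.15
Board game €55.38: toys and games → 5.75% + 0.75% district = 6.5% → €3.60
Pizza slice €3.82: prepared food → 3.25% + 0.5% district = 3.75% → €0.14
Spiral notebook €2.72: all other tangible goods → 7.5% + 0% district = 7.5% → €0.20
Picture frame (8x10) €15.09: all other tangible goods → 7.5% + 0% district = 7.5% → €1.13
Total tax = €0.32 + €0.07 + €12.03 + €0.84 + €0.15 + €3.60 + €0.14 + €0.20 + €1.13 = €18.48

€18.48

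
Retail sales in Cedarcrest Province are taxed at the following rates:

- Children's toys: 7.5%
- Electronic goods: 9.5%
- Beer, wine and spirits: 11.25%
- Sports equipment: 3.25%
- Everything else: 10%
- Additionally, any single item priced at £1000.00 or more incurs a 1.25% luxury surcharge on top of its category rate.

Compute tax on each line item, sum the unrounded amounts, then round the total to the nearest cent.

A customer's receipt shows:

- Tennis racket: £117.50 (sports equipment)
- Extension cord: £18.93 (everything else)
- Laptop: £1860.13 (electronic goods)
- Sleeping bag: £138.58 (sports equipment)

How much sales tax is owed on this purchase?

£210.18

Tennis racket £117.50: sports equipment → 3.25% → £3.81875
Extension cord £18.93: everything else → 10% → £1.893
Laptop £1860.13: electronic goods → 9.5% + 1.25% surcharge = 10.75% → £199.963975
Sleeping bag £138.58: sports equipment → 3.25% → £4.50385
Unrounded tax sum = £210.179575 → £210.18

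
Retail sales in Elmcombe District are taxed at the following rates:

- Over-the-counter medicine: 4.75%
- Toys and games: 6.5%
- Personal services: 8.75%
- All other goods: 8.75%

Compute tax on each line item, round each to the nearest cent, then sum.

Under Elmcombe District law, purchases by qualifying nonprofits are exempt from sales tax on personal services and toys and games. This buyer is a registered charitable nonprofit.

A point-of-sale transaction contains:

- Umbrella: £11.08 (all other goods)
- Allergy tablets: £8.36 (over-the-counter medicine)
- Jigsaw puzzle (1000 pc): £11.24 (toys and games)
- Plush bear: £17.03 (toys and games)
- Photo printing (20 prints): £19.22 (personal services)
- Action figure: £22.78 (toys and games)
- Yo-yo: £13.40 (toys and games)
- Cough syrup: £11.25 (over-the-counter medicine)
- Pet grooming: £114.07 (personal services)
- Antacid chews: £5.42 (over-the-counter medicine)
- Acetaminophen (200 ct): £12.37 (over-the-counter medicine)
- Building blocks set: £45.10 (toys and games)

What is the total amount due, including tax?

£294.07

Umbrella £11.08: all other goods → 8.75% → £0.97
Allergy tablets £8.36: over-the-counter medicine → 4.75% → £0.40
Jigsaw puzzle (1000 pc) £11.24: toys and games, buyer-exempt → 0% → £0.00
Plush bear £17.03: toys and games, buyer-exempt → 0% → £0.00
Photo printing (20 prints) £19.22: personal services, buyer-exempt → 0% → £0.00
Action figure £22.78: toys and games, buyer-exempt → 0% → £0.00
Yo-yo £13.40: toys and games, buyer-exempt → 0% → £0.00
Cough syrup £11.25: over-the-counter medicine → 4.75% → £0.53
Pet grooming £114.07: personal services, buyer-exempt → 0% → £0.00
Antacid chews £5.42: over-the-counter medicine → 4.75% → £0.26
Acetaminophen (200 ct) £12.37: over-the-counter medicine → 4.75% → £0.59
Building blocks set £45.10: toys and games, buyer-exempt → 0% → £0.00
Subtotal = £291.32; tax = £2.75; total due = £294.07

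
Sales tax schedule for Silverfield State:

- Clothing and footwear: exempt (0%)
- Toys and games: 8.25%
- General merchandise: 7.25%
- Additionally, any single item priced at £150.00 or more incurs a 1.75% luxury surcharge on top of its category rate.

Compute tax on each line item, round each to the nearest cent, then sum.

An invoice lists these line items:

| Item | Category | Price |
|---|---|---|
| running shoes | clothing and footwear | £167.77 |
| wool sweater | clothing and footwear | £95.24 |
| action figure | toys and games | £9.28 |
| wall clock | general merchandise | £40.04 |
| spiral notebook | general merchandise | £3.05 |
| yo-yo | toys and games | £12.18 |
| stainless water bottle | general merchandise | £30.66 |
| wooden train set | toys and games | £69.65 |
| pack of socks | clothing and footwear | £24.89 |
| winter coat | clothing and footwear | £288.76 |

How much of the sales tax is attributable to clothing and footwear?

Running shoes £167.77: clothing and footwear → 0% + 1.75% surcharge = 1.75% → £2.94
Wool sweater £95.24: clothing and footwear → 0% → £0.00
Pack of socks £24.89: clothing and footwear → 0% → £0.00
Winter coat £288.76: clothing and footwear → 0% + 1.75% surcharge = 1.75% → £5.05
Tax on clothing and footwear = £2.94 + £0.00 + £0.00 + £5.05 = £7.99

£7.99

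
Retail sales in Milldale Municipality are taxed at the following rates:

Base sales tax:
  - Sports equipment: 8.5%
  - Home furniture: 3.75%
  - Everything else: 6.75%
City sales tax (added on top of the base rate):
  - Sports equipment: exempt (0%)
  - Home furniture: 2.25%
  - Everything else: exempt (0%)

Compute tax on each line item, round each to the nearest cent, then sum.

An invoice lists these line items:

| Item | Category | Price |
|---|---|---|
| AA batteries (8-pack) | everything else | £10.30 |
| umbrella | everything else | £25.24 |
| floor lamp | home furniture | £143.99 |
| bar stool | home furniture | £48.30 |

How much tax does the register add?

£13.94

AA batteries (8-pack) £10.30: everything else → 6.75% + 0% city = 6.75% → £0.70
Umbrella £25.24: everything else → 6.75% + 0% city = 6.75% → £1.70
Floor lamp £143.99: home furniture → 3.75% + 2.25% city = 6% → £8.64
Bar stool £48.30: home furniture → 3.75% + 2.25% city = 6% → £2.90
Total tax = £0.70 + £1.70 + £8.64 + £2.90 = £13.94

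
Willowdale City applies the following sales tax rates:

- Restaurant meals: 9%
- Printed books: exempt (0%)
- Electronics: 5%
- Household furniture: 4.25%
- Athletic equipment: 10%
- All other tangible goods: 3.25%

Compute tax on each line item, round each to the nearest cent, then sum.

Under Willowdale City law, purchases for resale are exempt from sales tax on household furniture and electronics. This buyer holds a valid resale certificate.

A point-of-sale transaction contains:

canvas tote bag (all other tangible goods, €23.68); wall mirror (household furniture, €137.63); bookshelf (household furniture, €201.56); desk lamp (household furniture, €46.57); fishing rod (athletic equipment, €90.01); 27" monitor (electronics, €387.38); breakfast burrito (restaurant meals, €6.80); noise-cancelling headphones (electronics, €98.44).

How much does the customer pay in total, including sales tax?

€1002.45

Canvas tote bag €23.68: all other tangible goods → 3.25% → €0.77
Wall mirror €137.63: household furniture, buyer-exempt → 0% → €0.00
Bookshelf €201.56: household furniture, buyer-exempt → 0% → €0.00
Desk lamp €46.57: household furniture, buyer-exempt → 0% → €0.00
Fishing rod €90.01: athletic equipment → 10% → €9.00
27" monitor €387.38: electronics, buyer-exempt → 0% → €0.00
Breakfast burrito €6.80: restaurant meals → 9% → €0.61
Noise-cancelling headphones €98.44: electronics, buyer-exempt → 0% → €0.00
Subtotal = €992.07; tax = €10.38; total due = €1002.45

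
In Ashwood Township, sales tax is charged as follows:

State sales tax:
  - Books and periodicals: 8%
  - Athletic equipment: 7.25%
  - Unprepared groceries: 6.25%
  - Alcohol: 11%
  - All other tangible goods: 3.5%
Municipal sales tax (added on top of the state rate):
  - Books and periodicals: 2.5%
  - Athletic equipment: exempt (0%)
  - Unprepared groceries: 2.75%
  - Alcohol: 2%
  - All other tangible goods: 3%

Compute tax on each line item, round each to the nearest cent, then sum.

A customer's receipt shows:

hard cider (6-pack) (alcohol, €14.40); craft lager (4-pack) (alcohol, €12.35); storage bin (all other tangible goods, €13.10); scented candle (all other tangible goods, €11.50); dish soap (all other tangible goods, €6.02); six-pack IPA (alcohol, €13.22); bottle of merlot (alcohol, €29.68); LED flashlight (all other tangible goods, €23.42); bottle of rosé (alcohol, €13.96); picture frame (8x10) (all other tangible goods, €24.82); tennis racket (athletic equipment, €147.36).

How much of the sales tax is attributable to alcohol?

Hard cider (6-pack) €14.40: alcohol → 11% + 2% municipal = 13% → €1.87
Craft lager (4-pack) €12.35: alcohol → 11% + 2% municipal = 13% → €1.61
Six-pack IPA €13.22: alcohol → 11% + 2% municipal = 13% → €1.72
Bottle of merlot €29.68: alcohol → 11% + 2% municipal = 13% → €3.86
Bottle of rosé €13.96: alcohol → 11% + 2% municipal = 13% → €1.81
Tax on alcohol = €1.87 + €1.61 + €1.72 + €3.86 + €1.81 = €10.87

€10.87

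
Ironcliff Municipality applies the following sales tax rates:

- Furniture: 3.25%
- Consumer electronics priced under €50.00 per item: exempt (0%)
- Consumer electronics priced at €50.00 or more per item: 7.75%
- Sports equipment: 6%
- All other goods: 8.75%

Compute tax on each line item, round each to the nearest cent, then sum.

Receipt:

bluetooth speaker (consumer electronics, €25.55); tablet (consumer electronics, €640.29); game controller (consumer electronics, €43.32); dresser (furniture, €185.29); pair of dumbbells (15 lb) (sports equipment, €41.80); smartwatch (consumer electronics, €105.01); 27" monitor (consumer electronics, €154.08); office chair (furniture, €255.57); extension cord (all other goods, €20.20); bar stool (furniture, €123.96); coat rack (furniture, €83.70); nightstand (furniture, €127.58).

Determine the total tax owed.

Bluetooth speaker €25.55: consumer electronics, under €50.00 → 0% → €0.00
Tablet €640.29: consumer electronics, €50.00 or more → 7.75% → €49.62
Game controller €43.32: consumer electronics, under €50.00 → 0% → €0.00
Dresser €185.29: furniture → 3.25% → €6.02
Pair of dumbbells (15 lb) €41.80: sports equipment → 6% → €2.51
Smartwatch €105.01: consumer electronics, €50.00 or more → 7.75% → €8.14
27" monitor €154.08: consumer electronics, €50.00 or more → 7.75% → €11.94
Office chair €255.57: furniture → 3.25% → €8.31
Extension cord €20.20: all other goods → 8.75% → €1.77
Bar stool €123.96: furniture → 3.25% → €4.03
Coat rack €83.70: furniture → 3.25% → €2.72
Nightstand €127.58: furniture → 3.25% → €4.15
Total tax = €49.62 + €6.02 + €2.51 + €8.14 + €11.94 + €8.31 + €1.77 + €4.03 + €2.72 + €4.15 = €99.21

€99.21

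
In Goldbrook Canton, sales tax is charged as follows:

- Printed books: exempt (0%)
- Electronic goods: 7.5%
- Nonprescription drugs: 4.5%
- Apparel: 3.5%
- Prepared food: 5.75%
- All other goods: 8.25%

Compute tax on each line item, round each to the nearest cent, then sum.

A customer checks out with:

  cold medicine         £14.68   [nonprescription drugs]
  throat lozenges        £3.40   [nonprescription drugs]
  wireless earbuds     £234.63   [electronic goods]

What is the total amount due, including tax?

Cold medicine £14.68: nonprescription drugs → 4.5% → £0.66
Throat lozenges £3.40: nonprescription drugs → 4.5% → £0.15
Wireless earbuds £234.63: electronic goods → 7.5% → £17.60
Subtotal = £252.71; tax = £18.41; total due = £271.12

£271.12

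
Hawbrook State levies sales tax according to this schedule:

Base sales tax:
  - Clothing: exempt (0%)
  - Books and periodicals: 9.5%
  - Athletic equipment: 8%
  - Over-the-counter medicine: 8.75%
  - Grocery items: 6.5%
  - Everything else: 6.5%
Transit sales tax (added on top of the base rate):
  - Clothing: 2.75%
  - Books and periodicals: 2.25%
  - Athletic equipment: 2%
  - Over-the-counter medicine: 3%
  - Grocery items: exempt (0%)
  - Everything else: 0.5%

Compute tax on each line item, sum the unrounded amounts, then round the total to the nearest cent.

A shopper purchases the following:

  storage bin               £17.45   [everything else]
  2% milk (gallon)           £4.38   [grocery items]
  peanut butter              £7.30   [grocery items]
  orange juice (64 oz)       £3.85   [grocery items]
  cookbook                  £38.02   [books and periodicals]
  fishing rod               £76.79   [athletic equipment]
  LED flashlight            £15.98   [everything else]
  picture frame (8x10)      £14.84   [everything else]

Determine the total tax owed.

Storage bin £17.45: everything else → 6.5% + 0.5% transit = 7% → £1.2215
2% milk (gallon) £4.38: grocery items → 6.5% + 0% transit = 6.5% → £0.2847
Peanut butter £7.30: grocery items → 6.5% + 0% transit = 6.5% → £0.4745
Orange juice (64 oz) £3.85: grocery items → 6.5% + 0% transit = 6.5% → £0.25025
Cookbook £38.02: books and periodicals → 9.5% + 2.25% transit = 11.75% → £4.46735
Fishing rod £76.79: athletic equipment → 8% + 2% transit = 10% → £7.679
LED flashlight £15.98: everything else → 6.5% + 0.5% transit = 7% → £1.1186
Picture frame (8x10) £14.84: everything else → 6.5% + 0.5% transit = 7% → £1.0388
Unrounded tax sum = £16.5347 → £16.53

£16.53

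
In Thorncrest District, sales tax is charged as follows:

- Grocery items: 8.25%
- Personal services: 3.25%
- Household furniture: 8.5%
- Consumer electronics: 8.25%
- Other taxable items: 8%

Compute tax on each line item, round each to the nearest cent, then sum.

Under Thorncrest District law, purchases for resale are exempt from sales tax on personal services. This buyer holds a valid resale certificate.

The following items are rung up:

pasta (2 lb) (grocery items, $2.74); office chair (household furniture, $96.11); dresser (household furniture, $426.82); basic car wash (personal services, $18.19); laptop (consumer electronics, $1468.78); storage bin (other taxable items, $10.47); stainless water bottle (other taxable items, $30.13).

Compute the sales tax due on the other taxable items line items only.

$3.25

Storage bin $10.47: other taxable items → 8% → $0.84
Stainless water bottle $30.13: other taxable items → 8% → $2.41
Tax on other taxable items = $0.84 + $2.41 = $3.25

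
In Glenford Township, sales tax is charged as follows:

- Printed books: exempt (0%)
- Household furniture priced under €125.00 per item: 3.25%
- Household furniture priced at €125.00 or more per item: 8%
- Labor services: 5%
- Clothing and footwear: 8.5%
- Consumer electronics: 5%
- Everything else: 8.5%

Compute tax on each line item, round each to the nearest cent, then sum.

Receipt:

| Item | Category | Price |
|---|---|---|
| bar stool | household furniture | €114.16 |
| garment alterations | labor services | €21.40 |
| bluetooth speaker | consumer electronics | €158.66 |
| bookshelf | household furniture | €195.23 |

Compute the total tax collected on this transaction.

Bar stool €114.16: household furniture, under €125.00 → 3.25% → €3.71
Garment alterations €21.40: labor services → 5% → €1.07
Bluetooth speaker €158.66: consumer electronics → 5% → €7.93
Bookshelf €195.23: household furniture, €125.00 or more → 8% → €15.62
Total tax = €3.71 + €1.07 + €7.93 + €15.62 = €28.33

€28.33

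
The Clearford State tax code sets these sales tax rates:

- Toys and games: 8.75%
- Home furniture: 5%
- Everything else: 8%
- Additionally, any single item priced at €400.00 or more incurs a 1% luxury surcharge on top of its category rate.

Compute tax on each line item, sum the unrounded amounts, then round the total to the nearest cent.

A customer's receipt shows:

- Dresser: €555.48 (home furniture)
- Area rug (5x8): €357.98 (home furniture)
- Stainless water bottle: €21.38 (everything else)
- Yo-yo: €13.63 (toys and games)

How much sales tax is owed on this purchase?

Dresser €555.48: home furniture → 5% + 1% surcharge = 6% → €33.3288
Area rug (5x8) €357.98: home furniture → 5% → €17.899
Stainless water bottle €21.38: everything else → 8% → €1.7104
Yo-yo €13.63: toys and games → 8.75% → €1.192625
Unrounded tax sum = €54.130825 → €54.13

€54.13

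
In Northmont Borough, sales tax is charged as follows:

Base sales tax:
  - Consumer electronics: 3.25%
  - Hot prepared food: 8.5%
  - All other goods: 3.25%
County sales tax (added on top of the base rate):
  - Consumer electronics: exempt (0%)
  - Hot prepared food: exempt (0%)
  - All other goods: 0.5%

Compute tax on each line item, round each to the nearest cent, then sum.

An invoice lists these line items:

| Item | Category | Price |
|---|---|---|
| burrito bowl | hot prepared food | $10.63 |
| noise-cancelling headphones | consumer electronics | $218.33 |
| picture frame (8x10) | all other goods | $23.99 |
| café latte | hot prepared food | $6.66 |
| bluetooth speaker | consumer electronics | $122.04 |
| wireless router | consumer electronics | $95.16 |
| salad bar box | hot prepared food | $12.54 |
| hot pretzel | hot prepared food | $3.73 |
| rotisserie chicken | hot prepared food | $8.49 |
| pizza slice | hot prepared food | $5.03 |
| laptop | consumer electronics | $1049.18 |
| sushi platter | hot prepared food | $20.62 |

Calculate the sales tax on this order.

$54.92

Burrito bowl $10.63: hot prepared food → 8.5% + 0% county = 8.5% → $0.90
Noise-cancelling headphones $218.33: consumer electronics → 3.25% + 0% county = 3.25% → $7.10
Picture frame (8x10) $23.99: all other goods → 3.25% + 0.5% county = 3.75% → $0.90
Café latte $6.66: hot prepared food → 8.5% + 0% county = 8.5% → $0.57
Bluetooth speaker $122.04: consumer electronics → 3.25% + 0% county = 3.25% → $3.97
Wireless router $95.16: consumer electronics → 3.25% + 0% county = 3.25% → $3.09
Salad bar box $12.54: hot prepared food → 8.5% + 0% county = 8.5% → $1.07
Hot pretzel $3.73: hot prepared food → 8.5% + 0% county = 8.5% → $0.32
Rotisserie chicken $8.49: hot prepared food → 8.5% + 0% county = 8.5% → $0.72
Pizza slice $5.03: hot prepared food → 8.5% + 0% county = 8.5% → $0.43
Laptop $1049.18: consumer electronics → 3.25% + 0% county = 3.25% → $34.10
Sushi platter $20.62: hot prepared food → 8.5% + 0% county = 8.5% → $1.75
Total tax = $0.90 + $7.10 + $0.90 + $0.57 + $3.97 + $3.09 + $1.07 + $0.32 + $0.72 + $0.43 + $34.10 + $1.75 = $54.92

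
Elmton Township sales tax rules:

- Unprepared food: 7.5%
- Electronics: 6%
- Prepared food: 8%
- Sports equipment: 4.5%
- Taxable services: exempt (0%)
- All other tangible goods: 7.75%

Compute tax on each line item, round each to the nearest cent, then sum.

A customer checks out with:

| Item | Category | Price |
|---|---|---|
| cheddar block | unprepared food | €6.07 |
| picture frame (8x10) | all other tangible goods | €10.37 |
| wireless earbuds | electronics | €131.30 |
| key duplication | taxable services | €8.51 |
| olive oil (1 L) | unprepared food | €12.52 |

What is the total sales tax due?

Cheddar block €6.07: unprepared food → 7.5% → €0.46
Picture frame (8x10) €10.37: all other tangible goods → 7.75% → €0.80
Wireless earbuds €131.30: electronics → 6% → €7.88
Key duplication €8.51: taxable services → 0% → €0.00
Olive oil (1 L) €12.52: unprepared food → 7.5% → €0.94
Total tax = €0.46 + €0.80 + €7.88 + €0.94 = €10.08

€10.08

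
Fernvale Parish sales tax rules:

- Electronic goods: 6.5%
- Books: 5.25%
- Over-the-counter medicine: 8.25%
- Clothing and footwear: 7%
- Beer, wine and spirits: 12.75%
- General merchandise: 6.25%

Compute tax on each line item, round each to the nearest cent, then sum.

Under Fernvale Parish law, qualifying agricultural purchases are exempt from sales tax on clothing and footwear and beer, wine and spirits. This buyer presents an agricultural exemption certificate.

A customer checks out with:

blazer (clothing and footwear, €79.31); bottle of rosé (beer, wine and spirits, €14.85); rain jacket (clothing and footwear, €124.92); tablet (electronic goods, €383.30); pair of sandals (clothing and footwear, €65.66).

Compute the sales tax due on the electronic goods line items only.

Tablet €383.30: electronic goods → 6.5% → €24.91
Tax on electronic goods = €24.91

€24.91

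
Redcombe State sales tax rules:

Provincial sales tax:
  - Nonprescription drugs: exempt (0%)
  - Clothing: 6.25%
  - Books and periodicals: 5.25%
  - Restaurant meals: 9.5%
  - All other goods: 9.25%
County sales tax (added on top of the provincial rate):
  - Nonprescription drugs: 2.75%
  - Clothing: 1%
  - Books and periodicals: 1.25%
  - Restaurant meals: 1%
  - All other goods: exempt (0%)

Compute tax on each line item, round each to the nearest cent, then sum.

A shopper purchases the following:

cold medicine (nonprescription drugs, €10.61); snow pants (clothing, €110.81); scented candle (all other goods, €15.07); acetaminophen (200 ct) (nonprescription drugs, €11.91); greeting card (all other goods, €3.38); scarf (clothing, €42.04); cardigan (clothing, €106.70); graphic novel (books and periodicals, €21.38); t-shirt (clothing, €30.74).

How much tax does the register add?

€24.76

Cold medicine €10.61: nonprescription drugs → 0% + 2.75% county = 2.75% → €0.29
Snow pants €110.81: clothing → 6.25% + 1% county = 7.25% → €8.03
Scented candle €15.07: all other goods → 9.25% + 0% county = 9.25% → €1.39
Acetaminophen (200 ct) €11.91: nonprescription drugs → 0% + 2.75% county = 2.75% → €0.33
Greeting card €3.38: all other goods → 9.25% + 0% county = 9.25% → €0.31
Scarf €42.04: clothing → 6.25% + 1% county = 7.25% → €3.05
Cardigan €106.70: clothing → 6.25% + 1% county = 7.25% → €7.74
Graphic novel €21.38: books and periodicals → 5.25% + 1.25% county = 6.5% → €1.39
T-shirt €30.74: clothing → 6.25% + 1% county = 7.25% → €2.23
Total tax = €0.29 + €8.03 + €1.39 + €0.33 + €0.31 + €3.05 + €7.74 + €1.39 + €2.23 = €24.76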